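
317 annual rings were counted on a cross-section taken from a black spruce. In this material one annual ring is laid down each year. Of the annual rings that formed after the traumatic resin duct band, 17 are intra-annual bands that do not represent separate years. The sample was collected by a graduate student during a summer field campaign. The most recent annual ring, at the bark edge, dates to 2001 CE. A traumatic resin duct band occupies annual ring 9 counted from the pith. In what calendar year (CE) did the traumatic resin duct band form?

Between annual ring 9 and the bark edge there are 317 − 9 = 308 annual rings.
Removing the 17 false annual rings leaves 308 − 17 = 291 true annual rings beyond the traumatic resin duct band.
Counting back 291 years from 2001 CE places the traumatic resin duct band in 2001 − 291 = 1710 CE.

1710 CE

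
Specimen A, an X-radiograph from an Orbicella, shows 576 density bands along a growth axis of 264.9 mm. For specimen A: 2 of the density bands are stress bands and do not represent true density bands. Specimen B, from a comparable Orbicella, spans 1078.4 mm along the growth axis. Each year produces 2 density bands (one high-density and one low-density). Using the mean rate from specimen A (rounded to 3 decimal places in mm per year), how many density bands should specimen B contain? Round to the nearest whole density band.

2337 density bands

Specimen A: after corrections the count is 576 − 2 = 574 density bands.
Specimen A: 574 density bands at 2 per year is 574 / 2 = 287 years.
A: Extension rate ≈ 264.9 / 287 = 0.923 mm/yr.
For B, 1078.4 / 0.923 = 1168.36 years; at 2 density bands per year that is 1168.36 × 2 ≈ 2337 density bands.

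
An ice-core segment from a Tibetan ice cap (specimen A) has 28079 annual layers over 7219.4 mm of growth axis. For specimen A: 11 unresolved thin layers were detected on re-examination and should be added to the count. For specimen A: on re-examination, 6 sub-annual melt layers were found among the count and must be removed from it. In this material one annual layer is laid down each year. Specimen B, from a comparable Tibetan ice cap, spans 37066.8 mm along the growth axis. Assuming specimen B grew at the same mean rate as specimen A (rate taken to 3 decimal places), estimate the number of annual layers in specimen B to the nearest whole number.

Specimen A: after corrections the count is 28079 − 6 + 11 = 28084 annual layers.
A: 7219.4 mm over 28084 years gives 7219.4 / 28084 ≈ 0.257 mm/year.
For B, 37066.8 / 0.257 = 144228.79 years ≈ 144229 annual layers.

144229 annual layers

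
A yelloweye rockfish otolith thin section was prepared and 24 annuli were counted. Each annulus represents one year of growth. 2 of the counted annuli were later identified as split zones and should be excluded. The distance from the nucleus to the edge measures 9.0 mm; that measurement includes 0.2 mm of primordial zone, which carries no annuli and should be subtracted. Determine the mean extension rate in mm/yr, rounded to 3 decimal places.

Correcting the raw count gives 24 − 2 = 22 true annuli.
Net length = 9.0 − 0.2 = 8.8 mm.
Mean rate = 8.8 mm / 22 years ≈ 0.400 mm/yr.

0.400 mm/yr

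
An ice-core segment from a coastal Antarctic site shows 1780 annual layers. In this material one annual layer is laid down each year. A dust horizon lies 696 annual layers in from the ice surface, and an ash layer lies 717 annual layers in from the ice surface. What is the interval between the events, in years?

21 years

Separation: 717 − 696 = 21 annual layers.
One annual layer per year makes the interval 21 years.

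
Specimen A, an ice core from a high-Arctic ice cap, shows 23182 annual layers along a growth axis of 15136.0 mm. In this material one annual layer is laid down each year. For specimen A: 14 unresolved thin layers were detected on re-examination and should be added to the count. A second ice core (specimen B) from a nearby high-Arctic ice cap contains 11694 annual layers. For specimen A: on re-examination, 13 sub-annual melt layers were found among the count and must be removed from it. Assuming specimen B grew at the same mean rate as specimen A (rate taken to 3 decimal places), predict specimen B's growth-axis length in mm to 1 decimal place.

Specimen A: correcting the raw count gives 23182 − 13 + 14 = 23183 true annual layers.
A: Extension rate ≈ 15136.0 / 23183 = 0.653 mm/year.
B's length ≈ 0.653 × 11694 = 7636.2 mm.

7636.2 mm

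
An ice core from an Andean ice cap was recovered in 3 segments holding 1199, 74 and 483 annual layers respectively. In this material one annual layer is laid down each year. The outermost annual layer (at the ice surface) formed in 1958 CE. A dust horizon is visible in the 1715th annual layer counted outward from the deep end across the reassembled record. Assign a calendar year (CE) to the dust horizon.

Total annual layers = 1199 + 74 + 483 = 1756.
Between annual layer 1715 and the ice surface there are 1756 − 1715 = 41 annual layers.
1958 − 41 = 1917 CE.

1917 CE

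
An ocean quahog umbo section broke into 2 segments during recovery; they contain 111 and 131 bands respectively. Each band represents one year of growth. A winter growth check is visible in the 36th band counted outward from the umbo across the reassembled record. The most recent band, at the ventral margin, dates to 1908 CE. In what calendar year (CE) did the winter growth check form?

1702 CE

Total bands = 111 + 131 = 242.
Between band 36 and the ventral margin there are 242 − 36 = 206 bands.
The band at the ventral margin is 1908 CE, so the winter growth check dates to 1908 − 206 = 1702 CE.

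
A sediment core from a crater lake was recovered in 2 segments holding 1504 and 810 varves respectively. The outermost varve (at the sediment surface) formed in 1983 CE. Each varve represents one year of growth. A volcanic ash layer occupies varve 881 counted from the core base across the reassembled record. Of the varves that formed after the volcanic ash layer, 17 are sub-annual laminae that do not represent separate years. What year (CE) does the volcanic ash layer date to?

Total varves = 1504 + 810 = 2314.
The volcanic ash layer sits at varve 881 from the core base, so 2314 − 881 = 1433 varves formed after it.
Excluding 17 false varves: 1433 − 17 = 1416.
Counting back 1416 years from 1983 CE places the volcanic ash layer in 1983 − 1416 = 567 CE.

567 CE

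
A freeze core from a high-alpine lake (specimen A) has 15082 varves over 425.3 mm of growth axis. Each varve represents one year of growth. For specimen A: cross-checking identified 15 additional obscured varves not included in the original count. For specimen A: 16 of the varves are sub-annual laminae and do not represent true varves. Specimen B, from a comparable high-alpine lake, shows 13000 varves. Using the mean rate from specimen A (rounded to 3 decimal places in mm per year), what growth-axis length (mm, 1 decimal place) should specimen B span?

364.0 mm

Specimen A: after corrections the count is 15082 − 16 + 15 = 15081 varves.
A: Mean rate = 425.3 mm / 15081 years ≈ 0.028 mm/yr.
Length of B = 0.028 × 13000 = 364.0 mm.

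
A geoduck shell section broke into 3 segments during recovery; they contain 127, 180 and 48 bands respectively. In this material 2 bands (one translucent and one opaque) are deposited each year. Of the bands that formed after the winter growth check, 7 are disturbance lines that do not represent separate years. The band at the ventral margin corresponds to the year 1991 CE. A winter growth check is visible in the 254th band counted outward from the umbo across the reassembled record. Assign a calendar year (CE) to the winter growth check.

Total bands = 127 + 180 + 48 = 355.
Between band 254 and the ventral margin there are 355 − 254 = 101 bands.
101 − 7 false = 94 true bands after the winter growth check.
Dividing by 2 bands per year: 94 / 2 = 47 years.
Counting back 47 years from 1991 CE places the winter growth check in 1991 − 47 = 1944 CE.

1944 CE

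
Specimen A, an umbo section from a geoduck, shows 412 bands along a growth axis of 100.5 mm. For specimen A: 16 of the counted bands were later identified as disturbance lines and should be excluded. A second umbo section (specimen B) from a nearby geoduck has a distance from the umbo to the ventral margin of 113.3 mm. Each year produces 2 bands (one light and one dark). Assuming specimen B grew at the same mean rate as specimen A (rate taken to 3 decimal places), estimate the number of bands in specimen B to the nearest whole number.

Specimen A: correcting the raw count gives 412 − 16 = 396 true bands.
Specimen A: with 2 bands per year, 396 / 2 = 198 years.
A: 100.5 mm over 198 years gives 100.5 / 198 ≈ 0.508 mm/yr.
B spans 113.3 / 0.508 = 223.03 years; at 2 bands per year that is 223.03 × 2 ≈ 446 bands.

446 bands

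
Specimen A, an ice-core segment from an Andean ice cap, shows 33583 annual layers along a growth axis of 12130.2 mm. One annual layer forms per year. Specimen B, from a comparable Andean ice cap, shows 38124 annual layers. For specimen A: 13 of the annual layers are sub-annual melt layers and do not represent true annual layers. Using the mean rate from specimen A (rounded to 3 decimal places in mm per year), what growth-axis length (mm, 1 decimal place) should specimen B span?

Specimen A: correcting the raw count gives 33583 − 13 = 33570 true annual layers.
A: 12130.2 mm over 33570 years gives 12130.2 / 33570 ≈ 0.361 mm per year.
Length of B = 0.361 × 38124 = 13762.8 mm.

13762.8 mm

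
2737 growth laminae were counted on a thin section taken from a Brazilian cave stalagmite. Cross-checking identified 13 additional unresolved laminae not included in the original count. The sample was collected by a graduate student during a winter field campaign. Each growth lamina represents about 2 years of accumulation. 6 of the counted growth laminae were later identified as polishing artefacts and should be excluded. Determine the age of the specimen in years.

Correcting the raw count gives 2737 − 6 + 13 = 2744 true growth laminae.
At 2 years per growth lamina, 2744 × 2 = 5488 years.

5488 yr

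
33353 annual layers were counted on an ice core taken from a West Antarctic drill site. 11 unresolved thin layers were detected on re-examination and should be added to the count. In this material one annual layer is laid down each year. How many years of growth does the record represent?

Adjusted count: 33353 + 11 = 33364 annual layers.
At one annual layer per year, that is 33364 years.

33364 years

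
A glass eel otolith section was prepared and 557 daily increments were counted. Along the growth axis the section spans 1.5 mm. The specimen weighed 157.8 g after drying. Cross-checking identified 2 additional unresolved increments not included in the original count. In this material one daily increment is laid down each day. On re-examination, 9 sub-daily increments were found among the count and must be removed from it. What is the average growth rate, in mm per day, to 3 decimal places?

After corrections the count is 557 − 9 + 2 = 550 daily increments.
Extension rate ≈ 1.5 / 550 = 0.003 mm per day.

0.003 mm per day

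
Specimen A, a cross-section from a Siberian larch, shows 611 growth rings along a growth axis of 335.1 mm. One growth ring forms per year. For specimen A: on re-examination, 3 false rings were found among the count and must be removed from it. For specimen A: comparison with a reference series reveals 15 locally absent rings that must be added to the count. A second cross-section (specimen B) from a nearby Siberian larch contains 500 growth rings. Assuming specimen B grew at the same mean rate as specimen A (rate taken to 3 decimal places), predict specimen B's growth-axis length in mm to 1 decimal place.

Specimen A: adjusted count: 611 − 3 + 15 = 623 growth rings.
A: Mean rate = 335.1 mm / 623 years ≈ 0.538 mm/yr.
For B, 0.538 mm/year × 500 years = 269.0 mm.

269.0 mm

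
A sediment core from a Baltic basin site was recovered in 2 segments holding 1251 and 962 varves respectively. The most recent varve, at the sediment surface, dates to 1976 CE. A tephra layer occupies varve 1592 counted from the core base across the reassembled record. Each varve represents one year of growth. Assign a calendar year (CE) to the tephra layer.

1355 CE

Total varves = 1251 + 962 = 2213.
Between varve 1592 and the sediment surface there are 2213 − 1592 = 621 varves.
Counting back 621 years from 1976 CE places the tephra layer in 1976 − 621 = 1355 CE.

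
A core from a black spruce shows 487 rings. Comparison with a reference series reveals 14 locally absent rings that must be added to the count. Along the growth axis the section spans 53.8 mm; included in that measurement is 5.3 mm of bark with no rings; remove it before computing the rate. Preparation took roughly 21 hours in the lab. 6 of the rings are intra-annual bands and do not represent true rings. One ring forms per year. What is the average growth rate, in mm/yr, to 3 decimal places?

0.098 mm/yr

Correcting the raw count gives 487 − 6 + 14 = 495 true rings.
Net length = 53.8 − 5.3 = 48.5 mm.
Extension rate ≈ 48.5 / 495 = 0.098 mm/yr.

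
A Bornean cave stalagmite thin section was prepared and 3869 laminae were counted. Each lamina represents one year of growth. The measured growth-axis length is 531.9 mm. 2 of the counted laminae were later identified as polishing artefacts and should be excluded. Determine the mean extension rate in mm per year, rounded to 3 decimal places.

Correcting the raw count gives 3869 − 2 = 3867 true laminae.
531.9 mm over 3867 years gives 531.9 / 3867 ≈ 0.138 mm per year.

0.138 mm per year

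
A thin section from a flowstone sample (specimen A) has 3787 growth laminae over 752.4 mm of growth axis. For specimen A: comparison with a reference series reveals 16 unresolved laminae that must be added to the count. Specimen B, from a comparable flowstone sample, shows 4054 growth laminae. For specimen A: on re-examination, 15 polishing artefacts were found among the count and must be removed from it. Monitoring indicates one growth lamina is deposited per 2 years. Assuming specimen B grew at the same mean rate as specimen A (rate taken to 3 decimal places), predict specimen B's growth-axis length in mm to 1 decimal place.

802.7 mm

Specimen A: adjusted count: 3787 − 15 + 16 = 3788 growth laminae.
Specimen A: at 2 years per growth lamina, 3788 × 2 = 7576 years.
A: Mean rate = 752.4 mm / 7576 years ≈ 0.099 mm/year.
Specimen B: 4054 growth laminae at 2 years each span 4054 × 2 = 8108 years. For B, 0.099 mm/year × 8108 years = 802.7 mm.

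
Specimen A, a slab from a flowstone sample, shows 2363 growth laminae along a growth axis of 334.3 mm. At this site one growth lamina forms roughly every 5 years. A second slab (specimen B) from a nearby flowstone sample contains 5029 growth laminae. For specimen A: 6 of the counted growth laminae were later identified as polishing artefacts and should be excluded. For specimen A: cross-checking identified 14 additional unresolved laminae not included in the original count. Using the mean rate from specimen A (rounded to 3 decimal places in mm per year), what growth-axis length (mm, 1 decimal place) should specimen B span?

704.1 mm

Specimen A: true growth lamina count = 2363 − 6 + 14 = 2371.
Specimen A: 2371 growth laminae at 5 years each span 2371 × 5 = 11855 years.
A: Mean rate = 334.3 mm / 11855 years ≈ 0.028 mm/year.
Specimen B: 5029 growth laminae at 5 years each span 5029 × 5 = 25145 years. B's length ≈ 0.028 × 25145 = 704.1 mm.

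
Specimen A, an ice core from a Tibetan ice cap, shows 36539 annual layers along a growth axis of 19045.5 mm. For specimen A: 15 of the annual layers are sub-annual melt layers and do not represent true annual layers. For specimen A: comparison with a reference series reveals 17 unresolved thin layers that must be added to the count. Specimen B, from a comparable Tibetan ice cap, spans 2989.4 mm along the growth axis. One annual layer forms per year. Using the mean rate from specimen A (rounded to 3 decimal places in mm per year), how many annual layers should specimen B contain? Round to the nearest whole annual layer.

Specimen A: correcting the raw count gives 36539 − 15 + 17 = 36541 true annual layers.
A: Mean rate = 19045.5 mm / 36541 years ≈ 0.521 mm/yr.
Specimen B: 2989.4 mm / 0.521 mm per year = 5737.81 years ≈ 5738 annual layers.

5738 annual layers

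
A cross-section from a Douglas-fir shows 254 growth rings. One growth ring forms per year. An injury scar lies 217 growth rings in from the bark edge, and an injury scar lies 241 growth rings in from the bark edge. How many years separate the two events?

Separation: 241 − 217 = 24 growth rings.
One growth ring per year makes the interval 24 years.

24 years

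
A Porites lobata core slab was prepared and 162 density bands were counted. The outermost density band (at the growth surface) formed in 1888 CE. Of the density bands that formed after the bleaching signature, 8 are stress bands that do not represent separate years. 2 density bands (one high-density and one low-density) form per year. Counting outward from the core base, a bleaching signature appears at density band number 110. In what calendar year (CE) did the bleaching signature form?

162 − 110 = 52 density bands lie beyond the bleaching signature toward the growth surface.
Excluding 8 false density bands: 52 − 8 = 44.
With 2 density bands per year, 44 / 2 = 22 years.
1888 − 22 = 1866 CE.

1866 CE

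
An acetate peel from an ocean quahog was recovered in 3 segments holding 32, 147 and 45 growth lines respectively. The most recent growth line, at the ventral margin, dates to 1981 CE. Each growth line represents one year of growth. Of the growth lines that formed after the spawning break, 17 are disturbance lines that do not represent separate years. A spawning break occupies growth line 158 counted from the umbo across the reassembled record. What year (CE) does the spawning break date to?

Total growth lines = 32 + 147 + 45 = 224.
224 − 158 = 66 growth lines lie beyond the spawning break toward the ventral margin.
Removing the 17 false growth lines leaves 66 − 17 = 49 true growth lines beyond the spawning break.
Counting back 49 years from 1981 CE places the spawning break in 1981 − 49 = 1932 CE.

1932 CE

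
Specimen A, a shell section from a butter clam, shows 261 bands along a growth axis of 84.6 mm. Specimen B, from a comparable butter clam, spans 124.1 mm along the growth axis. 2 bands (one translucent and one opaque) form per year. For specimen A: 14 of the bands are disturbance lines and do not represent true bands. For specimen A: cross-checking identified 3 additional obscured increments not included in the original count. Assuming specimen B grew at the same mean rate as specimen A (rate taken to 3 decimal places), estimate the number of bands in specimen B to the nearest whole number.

367 bands

Specimen A: true band count = 261 − 14 + 3 = 250.
Specimen A: with 2 bands per year, 250 / 2 = 125 years.
A: Mean rate = 84.6 mm / 125 years ≈ 0.677 mm/year.
B spans 124.1 / 0.677 = 183.31 years; at 2 bands per year that is 183.31 × 2 ≈ 367 bands.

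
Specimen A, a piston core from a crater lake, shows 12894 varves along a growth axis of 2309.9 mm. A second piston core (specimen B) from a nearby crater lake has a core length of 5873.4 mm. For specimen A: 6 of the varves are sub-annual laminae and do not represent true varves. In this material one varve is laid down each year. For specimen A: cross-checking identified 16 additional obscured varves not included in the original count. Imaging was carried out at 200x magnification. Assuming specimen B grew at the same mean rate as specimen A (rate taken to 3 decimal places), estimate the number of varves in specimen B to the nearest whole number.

32812 varves

Specimen A: true varve count = 12894 − 6 + 16 = 12904.
A: 2309.9 mm over 12904 years gives 2309.9 / 12904 ≈ 0.179 mm/yr.
For B, 5873.4 / 0.179 = 32812.29 years ≈ 32812 varves.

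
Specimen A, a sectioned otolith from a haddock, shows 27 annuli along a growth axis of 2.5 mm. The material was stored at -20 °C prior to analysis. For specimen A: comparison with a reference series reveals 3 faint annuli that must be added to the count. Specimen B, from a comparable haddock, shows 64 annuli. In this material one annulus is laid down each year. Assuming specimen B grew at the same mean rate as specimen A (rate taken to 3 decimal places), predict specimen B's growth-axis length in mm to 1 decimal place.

5.3 mm

Specimen A: true annulus count = 27 + 3 = 30.
A: 2.5 mm over 30 years gives 2.5 / 30 ≈ 0.083 mm/yr.
For B, 0.083 mm/year × 64 years = 5.3 mm.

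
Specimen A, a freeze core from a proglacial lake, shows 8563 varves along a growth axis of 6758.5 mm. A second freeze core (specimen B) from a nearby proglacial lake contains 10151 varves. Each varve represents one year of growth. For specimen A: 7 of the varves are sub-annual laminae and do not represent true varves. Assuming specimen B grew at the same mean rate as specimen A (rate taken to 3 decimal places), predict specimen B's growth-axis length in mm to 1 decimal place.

8019.3 mm

Specimen A: correcting the raw count gives 8563 − 7 = 8556 true varves.
A: 6758.5 mm over 8556 years gives 6758.5 / 8556 ≈ 0.790 mm per year.
Length of B = 0.790 × 10151 = 8019.3 mm.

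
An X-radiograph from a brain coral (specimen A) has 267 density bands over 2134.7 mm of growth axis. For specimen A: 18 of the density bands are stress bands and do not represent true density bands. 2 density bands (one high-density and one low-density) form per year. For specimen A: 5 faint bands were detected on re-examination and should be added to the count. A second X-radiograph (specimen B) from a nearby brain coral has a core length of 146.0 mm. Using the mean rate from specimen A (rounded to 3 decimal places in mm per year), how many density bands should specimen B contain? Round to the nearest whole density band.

17 density bands

Specimen A: correcting the raw count gives 267 − 18 + 5 = 254 true density bands.
Specimen A: with 2 density bands per year, 254 / 2 = 127 years.
A: 2134.7 mm over 127 years gives 2134.7 / 127 ≈ 16.809 mm/year.
Specimen B: 146.0 mm / 16.809 mm per year = 8.69 years; at 2 density bands per year that is 8.69 × 2 ≈ 17 density bands.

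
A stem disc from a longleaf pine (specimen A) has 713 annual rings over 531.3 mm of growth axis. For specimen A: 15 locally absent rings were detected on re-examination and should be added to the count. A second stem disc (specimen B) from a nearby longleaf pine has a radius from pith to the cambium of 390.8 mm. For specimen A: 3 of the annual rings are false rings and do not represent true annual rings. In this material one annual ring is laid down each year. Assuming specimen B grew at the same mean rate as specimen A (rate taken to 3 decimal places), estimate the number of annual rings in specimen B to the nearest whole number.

533 annual rings

Specimen A: true annual ring count = 713 − 3 + 15 = 725.
A: Extension rate ≈ 531.3 / 725 = 0.733 mm/year.
For B, 390.8 / 0.733 = 533.15 years ≈ 533 annual rings.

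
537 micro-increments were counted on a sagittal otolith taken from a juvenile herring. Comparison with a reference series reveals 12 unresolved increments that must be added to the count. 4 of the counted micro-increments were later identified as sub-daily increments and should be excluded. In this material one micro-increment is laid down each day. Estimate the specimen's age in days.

545 d

After corrections the count is 537 − 4 + 12 = 545 micro-increments.
With a one-to-one micro-increment periodicity this is 545 days.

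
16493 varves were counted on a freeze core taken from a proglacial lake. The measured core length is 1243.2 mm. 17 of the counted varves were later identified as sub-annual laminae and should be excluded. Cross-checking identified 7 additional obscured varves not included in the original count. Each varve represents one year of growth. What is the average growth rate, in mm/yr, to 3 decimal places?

0.075 mm/yr

Adjusted count: 16493 − 17 + 7 = 16483 varves.
1243.2 mm over 16483 years gives 1243.2 / 16483 ≈ 0.075 mm/yr.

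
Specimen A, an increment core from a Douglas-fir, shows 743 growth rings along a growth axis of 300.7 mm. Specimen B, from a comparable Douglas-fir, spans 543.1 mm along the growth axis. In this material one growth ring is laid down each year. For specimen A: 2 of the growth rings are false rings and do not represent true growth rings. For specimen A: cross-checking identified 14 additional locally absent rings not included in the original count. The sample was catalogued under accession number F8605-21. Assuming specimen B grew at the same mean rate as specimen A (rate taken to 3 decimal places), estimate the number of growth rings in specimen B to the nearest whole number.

1365 growth rings

Specimen A: correcting the raw count gives 743 − 2 + 14 = 755 true growth rings.
A: Extension rate ≈ 300.7 / 755 = 0.398 mm/yr.
B spans 543.1 / 0.398 = 1364.57 years ≈ 1365 growth rings.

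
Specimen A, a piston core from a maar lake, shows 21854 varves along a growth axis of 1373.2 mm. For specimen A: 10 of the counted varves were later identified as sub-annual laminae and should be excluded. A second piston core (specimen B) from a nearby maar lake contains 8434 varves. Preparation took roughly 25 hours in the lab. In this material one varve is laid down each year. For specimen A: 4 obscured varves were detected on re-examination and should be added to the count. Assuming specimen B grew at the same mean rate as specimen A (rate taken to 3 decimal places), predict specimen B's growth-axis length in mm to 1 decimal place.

Specimen A: correcting the raw count gives 21854 − 10 + 4 = 21848 true varves.
A: 1373.2 mm over 21848 years gives 1373.2 / 21848 ≈ 0.063 mm/yr.
For B, 0.063 mm/year × 8434 years = 531.3 mm.

531.3 mm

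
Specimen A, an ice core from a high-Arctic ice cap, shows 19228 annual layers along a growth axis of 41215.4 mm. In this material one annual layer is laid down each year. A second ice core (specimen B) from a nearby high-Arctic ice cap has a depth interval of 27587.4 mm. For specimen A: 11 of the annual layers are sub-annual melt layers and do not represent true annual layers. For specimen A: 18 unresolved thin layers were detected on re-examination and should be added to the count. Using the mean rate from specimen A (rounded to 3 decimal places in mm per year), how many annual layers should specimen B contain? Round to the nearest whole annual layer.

Specimen A: correcting the raw count gives 19228 − 11 + 18 = 19235 true annual layers.
A: Mean rate = 41215.4 mm / 19235 years ≈ 2.143 mm/yr.
Specimen B: 27587.4 mm / 2.143 mm per year = 12873.26 years ≈ 12873 annual layers.

12873 annual layers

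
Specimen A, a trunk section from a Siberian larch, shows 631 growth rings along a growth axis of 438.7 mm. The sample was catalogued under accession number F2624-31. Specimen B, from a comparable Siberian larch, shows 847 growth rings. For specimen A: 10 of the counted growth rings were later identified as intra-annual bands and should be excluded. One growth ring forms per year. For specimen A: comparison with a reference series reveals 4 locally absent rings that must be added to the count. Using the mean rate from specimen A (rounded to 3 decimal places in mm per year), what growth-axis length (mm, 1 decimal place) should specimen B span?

594.6 mm

Specimen A: after corrections the count is 631 − 10 + 4 = 625 growth rings.
A: 438.7 mm over 625 years gives 438.7 / 625 ≈ 0.702 mm/yr.
Length of B = 0.702 × 847 = 594.6 mm.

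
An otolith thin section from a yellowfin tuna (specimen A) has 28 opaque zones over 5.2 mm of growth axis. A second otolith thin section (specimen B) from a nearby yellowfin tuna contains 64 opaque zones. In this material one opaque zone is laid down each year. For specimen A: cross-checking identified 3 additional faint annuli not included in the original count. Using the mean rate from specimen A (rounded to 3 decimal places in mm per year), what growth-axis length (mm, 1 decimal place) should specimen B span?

10.8 mm

Specimen A: adjusted count: 28 + 3 = 31 opaque zones.
A: 5.2 mm over 31 years gives 5.2 / 31 ≈ 0.168 mm/yr.
B's length ≈ 0.168 × 64 = 10.8 mm.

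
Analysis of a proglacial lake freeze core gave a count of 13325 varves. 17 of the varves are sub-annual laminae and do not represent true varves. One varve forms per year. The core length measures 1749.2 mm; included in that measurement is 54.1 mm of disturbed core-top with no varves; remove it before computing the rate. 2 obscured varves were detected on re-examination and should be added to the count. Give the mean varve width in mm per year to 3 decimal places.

0.127 mm per year

Adjusted count: 13325 − 17 + 2 = 13310 varves.
The growth record spans 1749.2 − 54.1 = 1695.1 mm.
1695.1 mm over 13310 years gives 1695.1 / 13310 ≈ 0.127 mm per year.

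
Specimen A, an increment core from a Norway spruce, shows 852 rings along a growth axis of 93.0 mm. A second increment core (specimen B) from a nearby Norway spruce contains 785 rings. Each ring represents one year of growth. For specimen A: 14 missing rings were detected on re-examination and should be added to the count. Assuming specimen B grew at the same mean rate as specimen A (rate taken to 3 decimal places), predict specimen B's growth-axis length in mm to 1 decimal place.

84.0 mm

Specimen A: true ring count = 852 + 14 = 866.
A: Extension rate ≈ 93.0 / 866 = 0.107 mm per year.
B's length ≈ 0.107 × 785 = 84.0 mm.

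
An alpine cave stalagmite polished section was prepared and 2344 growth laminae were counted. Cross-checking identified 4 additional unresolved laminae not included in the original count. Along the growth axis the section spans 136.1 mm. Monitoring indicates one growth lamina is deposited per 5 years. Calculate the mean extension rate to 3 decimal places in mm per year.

Correcting the raw count gives 2344 + 4 = 2348 true growth laminae.
Multiplying by 5 years per growth lamina: 2348 × 5 = 11740 years.
Mean rate = 136.1 mm / 11740 years ≈ 0.012 mm per year.

0.012 mm per year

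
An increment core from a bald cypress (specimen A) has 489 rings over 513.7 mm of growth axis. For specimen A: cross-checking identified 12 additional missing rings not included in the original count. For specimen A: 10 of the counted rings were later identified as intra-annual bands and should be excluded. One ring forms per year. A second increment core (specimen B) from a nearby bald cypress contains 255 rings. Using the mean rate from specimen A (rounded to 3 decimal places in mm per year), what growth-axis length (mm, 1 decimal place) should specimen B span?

Specimen A: correcting the raw count gives 489 − 10 + 12 = 491 true rings.
A: Mean rate = 513.7 mm / 491 years ≈ 1.046 mm/yr.
Length of B = 1.046 × 255 = 266.7 mm.

266.7 mm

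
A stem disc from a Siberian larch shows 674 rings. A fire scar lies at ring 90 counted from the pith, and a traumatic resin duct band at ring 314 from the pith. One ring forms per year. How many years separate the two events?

224 years

Separation: 314 − 90 = 224 rings.
One ring per year makes the interval 224 years.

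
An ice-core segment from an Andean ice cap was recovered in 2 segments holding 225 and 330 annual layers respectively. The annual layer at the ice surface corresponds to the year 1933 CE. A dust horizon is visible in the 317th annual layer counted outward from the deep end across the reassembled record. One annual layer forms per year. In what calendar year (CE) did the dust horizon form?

1695 CE

Total annual layers = 225 + 330 = 555.
The dust horizon sits at annual layer 317 from the deep end, so 555 − 317 = 238 annual layers formed after it.
The annual layer at the ice surface is 1933 CE, so the dust horizon dates to 1933 − 238 = 1695 CE.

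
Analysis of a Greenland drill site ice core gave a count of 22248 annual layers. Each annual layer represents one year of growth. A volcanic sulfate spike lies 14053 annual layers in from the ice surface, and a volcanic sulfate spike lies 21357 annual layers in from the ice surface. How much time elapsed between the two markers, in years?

Separation: 21357 − 14053 = 7304 annual layers.
One annual layer per year makes the interval 7304 years.

7304 years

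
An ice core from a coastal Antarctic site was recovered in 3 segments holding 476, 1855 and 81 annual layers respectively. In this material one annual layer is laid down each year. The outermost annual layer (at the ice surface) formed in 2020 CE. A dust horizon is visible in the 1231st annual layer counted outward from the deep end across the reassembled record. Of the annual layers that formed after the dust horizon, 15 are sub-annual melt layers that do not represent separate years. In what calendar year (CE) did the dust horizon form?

854 CE

Total annual layers = 476 + 1855 + 81 = 2412.
Between annual layer 1231 and the ice surface there are 2412 − 1231 = 1181 annual layers.
Removing the 15 false annual layers leaves 1181 − 15 = 1166 true annual layers beyond the dust horizon.
Counting back 1166 years from 2020 CE places the dust horizon in 2020 − 1166 = 854 CE.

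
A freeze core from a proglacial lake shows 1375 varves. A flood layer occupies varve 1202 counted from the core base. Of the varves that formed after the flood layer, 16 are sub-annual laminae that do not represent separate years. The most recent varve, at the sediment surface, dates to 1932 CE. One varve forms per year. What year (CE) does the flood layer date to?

Between varve 1202 and the sediment surface there are 1375 − 1202 = 173 varves.
Removing the 16 false varves leaves 173 − 16 = 157 true varves beyond the flood layer.
Counting back 157 years from 1932 CE places the flood layer in 1932 − 157 = 1775 CE.

1775 CE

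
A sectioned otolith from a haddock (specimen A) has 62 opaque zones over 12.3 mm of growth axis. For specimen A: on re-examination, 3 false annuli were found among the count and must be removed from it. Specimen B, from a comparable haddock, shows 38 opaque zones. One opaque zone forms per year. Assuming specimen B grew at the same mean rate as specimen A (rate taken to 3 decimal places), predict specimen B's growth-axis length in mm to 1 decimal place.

Specimen A: after corrections the count is 62 − 3 = 59 opaque zones.
A: Extension rate ≈ 12.3 / 59 = 0.208 mm per year.
B's length ≈ 0.208 × 38 = 7.9 mm.

7.9 mm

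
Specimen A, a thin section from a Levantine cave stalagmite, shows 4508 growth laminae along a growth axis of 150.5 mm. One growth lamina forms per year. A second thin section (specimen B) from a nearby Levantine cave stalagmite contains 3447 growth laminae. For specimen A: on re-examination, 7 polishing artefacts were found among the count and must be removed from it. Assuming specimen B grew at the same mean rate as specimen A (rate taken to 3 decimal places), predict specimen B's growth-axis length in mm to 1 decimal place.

113.8 mm

Specimen A: after corrections the count is 4508 − 7 = 4501 growth laminae.
A: 150.5 mm over 4501 years gives 150.5 / 4501 ≈ 0.033 mm/year.
Length of B = 0.033 × 3447 = 113.8 mm.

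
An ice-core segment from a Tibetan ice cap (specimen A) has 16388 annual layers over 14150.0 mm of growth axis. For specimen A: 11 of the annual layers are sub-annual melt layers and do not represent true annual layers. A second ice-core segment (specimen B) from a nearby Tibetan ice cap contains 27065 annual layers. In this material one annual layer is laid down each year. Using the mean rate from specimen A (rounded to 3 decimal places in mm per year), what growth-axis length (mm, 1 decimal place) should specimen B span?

23384.2 mm

Specimen A: correcting the raw count gives 16388 − 11 = 16377 true annual layers.
A: 14150.0 mm over 16377 years gives 14150.0 / 16377 ≈ 0.864 mm per year.
Length of B = 0.864 × 27065 = 23384.2 mm.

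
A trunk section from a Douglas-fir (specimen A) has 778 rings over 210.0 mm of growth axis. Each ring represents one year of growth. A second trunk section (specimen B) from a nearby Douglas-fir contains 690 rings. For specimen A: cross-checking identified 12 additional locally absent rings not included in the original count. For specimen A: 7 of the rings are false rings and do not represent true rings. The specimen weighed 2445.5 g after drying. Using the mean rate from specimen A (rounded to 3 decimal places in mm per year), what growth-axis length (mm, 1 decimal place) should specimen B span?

Specimen A: after corrections the count is 778 − 7 + 12 = 783 rings.
A: 210.0 mm over 783 years gives 210.0 / 783 ≈ 0.268 mm/yr.
B's length ≈ 0.268 × 690 = 184.9 mm.

184.9 mm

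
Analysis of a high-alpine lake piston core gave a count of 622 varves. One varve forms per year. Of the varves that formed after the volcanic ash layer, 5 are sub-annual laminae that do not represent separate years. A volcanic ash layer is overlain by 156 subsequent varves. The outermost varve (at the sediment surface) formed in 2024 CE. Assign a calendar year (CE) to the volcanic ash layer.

156 varves post-date the volcanic ash layer.
156 − 5 false = 151 true varves after the volcanic ash layer.
Counting back 151 years from 2024 CE places the volcanic ash layer in 2024 − 151 = 1873 CE.

1873 CE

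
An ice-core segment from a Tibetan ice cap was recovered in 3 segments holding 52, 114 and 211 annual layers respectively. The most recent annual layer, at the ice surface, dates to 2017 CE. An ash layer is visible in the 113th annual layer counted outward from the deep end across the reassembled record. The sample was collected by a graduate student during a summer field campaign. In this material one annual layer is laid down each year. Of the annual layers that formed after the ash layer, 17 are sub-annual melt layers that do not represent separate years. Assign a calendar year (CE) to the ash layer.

Total annual layers = 52 + 114 + 211 = 377.
The ash layer sits at annual layer 113 from the deep end, so 377 − 113 = 264 annual layers formed after it.
264 − 17 false = 247 true annual layers after the ash layer.
Counting back 247 years from 2017 CE places the ash layer in 2017 − 247 = 1770 CE.

1770 CE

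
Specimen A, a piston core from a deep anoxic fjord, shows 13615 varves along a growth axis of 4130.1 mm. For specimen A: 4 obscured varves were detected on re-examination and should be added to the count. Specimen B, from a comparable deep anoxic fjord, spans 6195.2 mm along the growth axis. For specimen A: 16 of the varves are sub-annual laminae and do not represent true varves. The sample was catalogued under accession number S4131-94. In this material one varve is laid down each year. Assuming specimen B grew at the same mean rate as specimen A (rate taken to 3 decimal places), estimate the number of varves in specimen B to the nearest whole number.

20379 varves

Specimen A: true varve count = 13615 − 16 + 4 = 13603.
A: 4130.1 mm over 13603 years gives 4130.1 / 13603 ≈ 0.304 mm per year.
B spans 6195.2 / 0.304 = 20378.95 years ≈ 20379 varves.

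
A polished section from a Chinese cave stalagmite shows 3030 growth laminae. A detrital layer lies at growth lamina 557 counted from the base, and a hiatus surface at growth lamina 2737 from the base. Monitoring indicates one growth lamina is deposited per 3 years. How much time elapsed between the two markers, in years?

Separation: 2737 − 557 = 2180 growth laminae.
Multiplying by 3 years per growth lamina: 2180 × 3 = 6540 years.

6540 years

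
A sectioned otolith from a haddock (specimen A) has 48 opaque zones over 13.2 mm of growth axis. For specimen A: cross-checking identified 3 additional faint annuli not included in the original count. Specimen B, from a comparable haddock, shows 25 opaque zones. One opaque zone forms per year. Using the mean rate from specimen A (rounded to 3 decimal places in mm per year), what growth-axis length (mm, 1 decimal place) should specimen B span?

6.5 mm

Specimen A: adjusted count: 48 + 3 = 51 opaque zones.
A: 13.2 mm over 51 years gives 13.2 / 51 ≈ 0.259 mm/year.
For B, 0.259 mm/year × 25 years = 6.5 mm.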